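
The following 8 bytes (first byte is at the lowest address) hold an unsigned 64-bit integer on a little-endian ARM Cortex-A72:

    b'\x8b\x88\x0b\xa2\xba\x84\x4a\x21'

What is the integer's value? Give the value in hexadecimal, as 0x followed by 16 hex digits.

Little-endian: lowest address holds the least-significant byte.
Reassemble most-significant byte first: 21 4A 84 BA A2 0B 88 8B → 0x214A84BAA20B888B.

0x214A84BAA20B888B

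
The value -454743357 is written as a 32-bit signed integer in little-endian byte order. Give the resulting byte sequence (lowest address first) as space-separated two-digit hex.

C3 2A E5 E4

Two's complement of -454743357 in 32 bits: 454743357 = 0x1B1AD53D; invert → 0xE4E52AC2; add 1 → 0xE4E52AC3.
Split into bytes (most-significant first): E4 E5 2A C3.
In little-endian order the low byte comes first in memory.
So at ascending addresses the bytes are C3 2A E5 E4.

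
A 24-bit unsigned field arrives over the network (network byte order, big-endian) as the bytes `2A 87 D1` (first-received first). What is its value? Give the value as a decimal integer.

Big-endian stores the most-significant byte at the lowest address.
The bytes are already most-significant first: 0x2A87D1.
0x2A87D1 = 2787281.

2787281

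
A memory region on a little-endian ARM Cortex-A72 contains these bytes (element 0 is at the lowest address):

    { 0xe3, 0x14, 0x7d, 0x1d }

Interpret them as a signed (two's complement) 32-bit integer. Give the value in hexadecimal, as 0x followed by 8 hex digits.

In little-endian order the low byte comes first in memory.
Reassemble most-significant byte first: 1D 7D 14 E3 → 0x1D7D14E3.

0x1D7D14E3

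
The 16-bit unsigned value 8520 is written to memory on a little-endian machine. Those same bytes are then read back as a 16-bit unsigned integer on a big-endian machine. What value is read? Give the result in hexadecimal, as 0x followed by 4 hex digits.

8520 in 16-bit hexadecimal is 0x2148.
Stored little-endian, the bytes at ascending addresses are 48 21.
Read back as big-endian, the last byte is least significant, giving 0x4821.

0x4821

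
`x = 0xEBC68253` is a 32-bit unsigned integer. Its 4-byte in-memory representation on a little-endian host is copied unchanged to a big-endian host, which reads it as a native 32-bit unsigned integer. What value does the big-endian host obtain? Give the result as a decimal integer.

1401079531

Stored little-endian, the bytes at ascending addresses are 53 82 C6 EB.
Read back as big-endian, the last byte is least significant, giving 0x5382C6EB.
0x5382C6EB = 1401079531.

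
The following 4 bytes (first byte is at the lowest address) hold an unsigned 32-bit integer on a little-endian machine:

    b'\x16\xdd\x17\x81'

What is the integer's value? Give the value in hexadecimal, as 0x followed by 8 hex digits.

Little-endian stores the least-significant byte at the lowest address.
Reassemble most-significant byte first: 81 17 DD 16 → 0x8117DD16.

0x8117DD16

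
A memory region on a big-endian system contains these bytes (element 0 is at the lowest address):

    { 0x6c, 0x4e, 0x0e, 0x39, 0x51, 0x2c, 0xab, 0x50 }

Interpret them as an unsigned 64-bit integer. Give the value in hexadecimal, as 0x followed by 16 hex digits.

0x6C4E0E39512CAB50

In big-endian order the high byte comes first in memory.
The bytes are already most-significant first: 0x6C4E0E39512CAB50.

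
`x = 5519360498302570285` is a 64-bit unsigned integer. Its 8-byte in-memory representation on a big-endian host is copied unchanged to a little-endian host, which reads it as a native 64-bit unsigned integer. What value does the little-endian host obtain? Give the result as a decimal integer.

3301038884186855500

5519360498302570285 in 64-bit hexadecimal is 0x4C98B52160A5CF2D.
Stored big-endian, the bytes at ascending addresses are 4C 98 B5 21 60 A5 CF 2D.
Read back as little-endian, the first byte is least significant, giving 0x2DCFA56021B5984C.
0x2DCFA56021B5984C = 3301038884186855500.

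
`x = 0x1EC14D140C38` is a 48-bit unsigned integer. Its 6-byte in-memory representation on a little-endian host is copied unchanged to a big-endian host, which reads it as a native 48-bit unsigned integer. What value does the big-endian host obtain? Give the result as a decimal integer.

61624531403038

Stored little-endian, the bytes at ascending addresses are 38 0C 14 4D C1 1E.
Read back as big-endian, the last byte is least significant, giving 0x380C144DC11E.
0x380C144DC11E = 61624531403038.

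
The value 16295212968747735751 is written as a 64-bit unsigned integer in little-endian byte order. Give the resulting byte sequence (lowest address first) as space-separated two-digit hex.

16295212968747735751 in hexadecimal, padded to 64 bits, is 0xE22439DBFD8C1AC7.
Split into bytes (most-significant first): E2 24 39 DB FD 8C 1A C7.
In little-endian order the low byte comes first in memory.
So at ascending addresses the bytes are C7 1A 8C FD DB 39 24 E2.

C7 1A 8C FD DB 39 24 E2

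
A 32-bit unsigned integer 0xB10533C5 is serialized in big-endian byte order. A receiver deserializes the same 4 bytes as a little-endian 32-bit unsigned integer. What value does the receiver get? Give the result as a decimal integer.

Stored big-endian, the bytes at ascending addresses are B1 05 33 C5.
Read back as little-endian, the first byte is least significant, giving 0xC53305B1.
0xC53305B1 = 3308455345.

3308455345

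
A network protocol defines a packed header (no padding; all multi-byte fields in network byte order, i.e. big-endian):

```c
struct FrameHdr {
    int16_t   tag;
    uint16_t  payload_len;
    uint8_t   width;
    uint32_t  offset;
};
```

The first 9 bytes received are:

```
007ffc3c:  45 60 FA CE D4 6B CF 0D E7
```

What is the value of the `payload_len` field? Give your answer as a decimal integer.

64206

`payload_len` follows `tag` (2 bytes), so it starts at byte offset 2 and occupies 2 bytes.
Bytes at offsets 2..3: FA CE.
Big-endian: lowest address holds the most-significant byte.
The bytes are already most-significant first: 0xFACE.
0xFACE = 64206.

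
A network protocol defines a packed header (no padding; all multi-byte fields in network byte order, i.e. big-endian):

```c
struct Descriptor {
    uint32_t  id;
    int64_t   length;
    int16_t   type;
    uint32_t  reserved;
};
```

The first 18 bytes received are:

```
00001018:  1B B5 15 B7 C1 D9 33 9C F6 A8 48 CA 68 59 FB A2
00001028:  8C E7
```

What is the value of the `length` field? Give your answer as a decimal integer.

-4478491605197109046

`length` follows `id` (4 bytes), so it starts at byte offset 4 and occupies 8 bytes.
Bytes at offsets 4..11: C1 D9 33 9C F6 A8 48 CA.
In big-endian order the high byte comes first in memory.
The bytes are already most-significant first: 0xC1D9339CF6A848CA.
Top bit is set, so as a signed 64-bit value this is 0xC1D9339CF6A848CA − 2^64 = -4478491605197109046.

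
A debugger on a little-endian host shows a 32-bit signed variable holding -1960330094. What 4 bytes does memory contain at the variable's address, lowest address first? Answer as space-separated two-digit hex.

92 BC 27 8B

Two's complement of -1960330094 in 32 bits: 1960330094 = 0x74D8436E; invert → 0x8B27BC91; add 1 → 0x8B27BC92.
Split into bytes (most-significant first): 8B 27 BC 92.
Little-endian: lowest address holds the least-significant byte.
So at ascending addresses the bytes are 92 BC 27 8B.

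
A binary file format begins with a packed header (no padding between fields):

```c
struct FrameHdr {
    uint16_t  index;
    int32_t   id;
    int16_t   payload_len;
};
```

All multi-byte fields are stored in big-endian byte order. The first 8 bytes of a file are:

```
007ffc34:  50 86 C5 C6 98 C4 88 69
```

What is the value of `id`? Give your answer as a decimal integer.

`id` follows `index` (2 bytes), so it starts at byte offset 2 and occupies 4 bytes.
Bytes at offsets 2..5: C5 C6 98 C4.
Big-endian stores the most-significant byte at the lowest address.
The bytes are already most-significant first: 0xC5C698C4.
Top bit is set, so as a signed 32-bit value this is 0xC5C698C4 − 2^32 = -976840508.

-976840508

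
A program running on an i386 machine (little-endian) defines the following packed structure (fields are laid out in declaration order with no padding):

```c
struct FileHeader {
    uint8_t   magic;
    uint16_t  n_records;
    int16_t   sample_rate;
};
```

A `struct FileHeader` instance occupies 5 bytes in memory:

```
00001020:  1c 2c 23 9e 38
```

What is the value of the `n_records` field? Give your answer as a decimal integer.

9004

`n_records` follows `magic` (1 byte), so it starts at byte offset 1 and occupies 2 bytes.
Bytes at offsets 1..2: 2C 23.
In little-endian order the low byte comes first in memory.
Reassemble most-significant byte first: 23 2C → 0x232C.
0x232C = 9004.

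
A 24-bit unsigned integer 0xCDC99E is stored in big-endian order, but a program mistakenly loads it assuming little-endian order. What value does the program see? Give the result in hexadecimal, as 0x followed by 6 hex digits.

0x9EC9CD

Stored big-endian, the bytes at ascending addresses are CD C9 9E.
Read back as little-endian, the first byte is least significant, giving 0x9EC9CD.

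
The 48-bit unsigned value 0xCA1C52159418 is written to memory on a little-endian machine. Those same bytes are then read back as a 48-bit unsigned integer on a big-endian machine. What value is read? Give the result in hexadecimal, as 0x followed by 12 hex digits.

Stored little-endian, the bytes at ascending addresses are 18 94 15 52 1C CA.
Read back as big-endian, the last byte is least significant, giving 0x189415521CCA.

0x189415521CCA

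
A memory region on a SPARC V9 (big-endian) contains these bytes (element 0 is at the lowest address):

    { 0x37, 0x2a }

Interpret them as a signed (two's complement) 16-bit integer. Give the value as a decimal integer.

Big-endian stores the most-significant byte at the lowest address.
The bytes are already most-significant first: 0x372A.
0x372A = 14122.

14122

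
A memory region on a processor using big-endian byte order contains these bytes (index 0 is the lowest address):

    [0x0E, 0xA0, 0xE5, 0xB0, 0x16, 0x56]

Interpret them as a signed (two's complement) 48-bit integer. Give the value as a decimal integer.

16084211078742

Big-endian stores the most-significant byte at the lowest address.
The bytes are already most-significant first: 0x0EA0E5B01656.
0x0EA0E5B01656 = 16084211078742.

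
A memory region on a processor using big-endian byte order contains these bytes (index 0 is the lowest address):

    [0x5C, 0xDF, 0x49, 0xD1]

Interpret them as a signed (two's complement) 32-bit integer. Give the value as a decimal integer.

In big-endian order the high byte comes first in memory.
The bytes are already most-significant first: 0x5CDF49D1.
0x5CDF49D1 = 1558137297.

1558137297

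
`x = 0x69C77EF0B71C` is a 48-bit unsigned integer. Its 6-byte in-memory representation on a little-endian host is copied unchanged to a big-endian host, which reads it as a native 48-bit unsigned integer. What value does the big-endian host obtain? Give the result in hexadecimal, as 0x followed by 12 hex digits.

Stored little-endian, the bytes at ascending addresses are 1C B7 F0 7E C7 69.
Read back as big-endian, the last byte is least significant, giving 0x1CB7F07EC769.

0x1CB7F07EC769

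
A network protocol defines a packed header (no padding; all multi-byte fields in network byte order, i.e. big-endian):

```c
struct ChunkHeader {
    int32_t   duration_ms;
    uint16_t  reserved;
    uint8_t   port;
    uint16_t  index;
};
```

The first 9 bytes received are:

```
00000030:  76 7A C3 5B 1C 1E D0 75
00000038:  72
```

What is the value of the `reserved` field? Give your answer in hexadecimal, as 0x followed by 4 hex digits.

0x1C1E

`reserved` follows `duration_ms` (4 bytes), so it starts at byte offset 4 and occupies 2 bytes.
Bytes at offsets 4..5: 1C 1E.
Big-endian stores the most-significant byte at the lowest address.
The bytes are already most-significant first: 0x1C1E.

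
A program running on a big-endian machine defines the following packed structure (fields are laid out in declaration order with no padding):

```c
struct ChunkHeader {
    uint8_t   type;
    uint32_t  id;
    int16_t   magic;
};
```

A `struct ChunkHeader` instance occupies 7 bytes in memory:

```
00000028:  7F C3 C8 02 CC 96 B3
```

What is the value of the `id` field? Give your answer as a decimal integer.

3284665036

`id` follows `type` (1 byte), so it starts at byte offset 1 and occupies 4 bytes.
Bytes at offsets 1..4: C3 C8 02 CC.
In big-endian order the high byte comes first in memory.
The bytes are already most-significant first: 0xC3C802CC.
0xC3C802CC = 3284665036.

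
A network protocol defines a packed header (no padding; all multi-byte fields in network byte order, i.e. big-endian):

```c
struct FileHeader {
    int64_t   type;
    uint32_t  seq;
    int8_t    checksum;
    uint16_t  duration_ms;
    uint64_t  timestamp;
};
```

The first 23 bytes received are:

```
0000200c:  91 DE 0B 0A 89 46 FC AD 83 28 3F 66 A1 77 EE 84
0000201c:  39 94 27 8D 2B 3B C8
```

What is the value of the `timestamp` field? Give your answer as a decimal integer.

9527809384272051144

`timestamp` follows `type` (8 B), `seq` (4 B), `checksum` (1 B), `duration_ms` (2 B), so it starts at offset 8 + 4 + 1 + 2 = 15 and occupies 8 bytes.
Bytes at offsets 15..22: 84 39 94 27 8D 2B 3B C8.
In big-endian order the high byte comes first in memory.
The bytes are already most-significant first: 0x843994278D2B3BC8.
0x843994278D2B3BC8 = 9527809384272051144.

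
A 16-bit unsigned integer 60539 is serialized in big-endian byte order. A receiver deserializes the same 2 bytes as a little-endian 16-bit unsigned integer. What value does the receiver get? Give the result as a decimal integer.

31724

60539 in 16-bit hexadecimal is 0xEC7B.
Stored big-endian, the bytes at ascending addresses are EC 7B.
Read back as little-endian, the first byte is least significant, giving 0x7BEC.
0x7BEC = 31724.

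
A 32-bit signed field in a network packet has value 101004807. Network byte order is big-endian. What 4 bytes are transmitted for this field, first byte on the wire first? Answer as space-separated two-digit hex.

101004807 in hexadecimal, padded to 32 bits, is 0x06053607.
Split into bytes (most-significant first): 06 05 36 07.
Big-endian: lowest address holds the most-significant byte.
So the memory order matches the most-significant-first order: 06 05 36 07.

06 05 36 07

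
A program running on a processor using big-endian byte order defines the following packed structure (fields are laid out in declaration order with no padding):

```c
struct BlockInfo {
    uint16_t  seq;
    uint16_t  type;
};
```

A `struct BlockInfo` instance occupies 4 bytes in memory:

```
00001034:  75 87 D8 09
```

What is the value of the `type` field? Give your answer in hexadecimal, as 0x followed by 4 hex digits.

0xD809

`type` follows `seq` (2 bytes), so it starts at byte offset 2 and occupies 2 bytes.
Bytes at offsets 2..3: D8 09.
Big-endian stores the most-significant byte at the lowest address.
The bytes are already most-significant first: 0xD809.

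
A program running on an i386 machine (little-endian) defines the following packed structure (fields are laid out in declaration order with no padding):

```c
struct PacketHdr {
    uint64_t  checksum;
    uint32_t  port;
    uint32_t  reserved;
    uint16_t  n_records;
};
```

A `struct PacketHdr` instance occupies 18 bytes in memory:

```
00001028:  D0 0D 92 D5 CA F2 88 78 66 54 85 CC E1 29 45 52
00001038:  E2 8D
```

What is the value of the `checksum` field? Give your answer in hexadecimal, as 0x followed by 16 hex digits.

0x7888F2CAD5920DD0

`checksum` is the first field, at byte offset 0, occupying 8 bytes.
Bytes at offsets 0..7: D0 0D 92 D5 CA F2 88 78.
In little-endian order the low byte comes first in memory.
Reassemble most-significant byte first: 78 88 F2 CA D5 92 0D D0 → 0x7888F2CAD5920DD0.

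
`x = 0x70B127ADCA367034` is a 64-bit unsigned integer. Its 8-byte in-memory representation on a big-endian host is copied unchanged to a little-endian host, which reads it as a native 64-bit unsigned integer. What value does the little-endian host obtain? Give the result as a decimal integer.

Stored big-endian, the bytes at ascending addresses are 70 B1 27 AD CA 36 70 34.
Read back as little-endian, the first byte is least significant, giving 0x347036CAAD27B170.
0x347036CAAD27B170 = 3778580331480199536.

3778580331480199536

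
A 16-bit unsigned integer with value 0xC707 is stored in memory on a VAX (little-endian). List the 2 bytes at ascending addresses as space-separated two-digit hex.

07 C7

Split into bytes (most-significant first): C7 07.
In little-endian order the low byte comes first in memory.
So at ascending addresses the bytes are 07 C7.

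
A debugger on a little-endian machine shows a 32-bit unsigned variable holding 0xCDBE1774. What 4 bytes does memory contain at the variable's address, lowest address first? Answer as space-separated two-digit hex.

Split into bytes (most-significant first): CD BE 17 74.
In little-endian order the low byte comes first in memory.
So at ascending addresses the bytes are 74 17 BE CD.

74 17 BE CD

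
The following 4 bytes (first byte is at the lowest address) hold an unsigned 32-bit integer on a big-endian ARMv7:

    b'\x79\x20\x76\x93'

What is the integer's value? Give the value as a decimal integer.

2032170643

Big-endian: lowest address holds the most-significant byte.
The bytes are already most-significant first: 0x79207693.
0x79207693 = 2032170643.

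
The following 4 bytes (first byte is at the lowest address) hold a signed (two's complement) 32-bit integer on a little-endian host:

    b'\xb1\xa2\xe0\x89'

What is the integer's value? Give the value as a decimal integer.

Little-endian stores the least-significant byte at the lowest address.
Reassemble most-significant byte first: 89 E0 A2 B1 → 0x89E0A2B1.
Top bit is set, so as a signed 32-bit value this is 0x89E0A2B1 − 2^32 = -1981766991.

-1981766991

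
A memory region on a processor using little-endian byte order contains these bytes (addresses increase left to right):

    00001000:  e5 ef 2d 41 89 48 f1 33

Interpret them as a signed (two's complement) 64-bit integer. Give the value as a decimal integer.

Little-endian: lowest address holds the least-significant byte.
Reassemble most-significant byte first: 33 F1 48 89 41 2D EF E5 → 0x33F14889412DEFE5.
0x33F14889412DEFE5 = 3742852519662841829.

3742852519662841829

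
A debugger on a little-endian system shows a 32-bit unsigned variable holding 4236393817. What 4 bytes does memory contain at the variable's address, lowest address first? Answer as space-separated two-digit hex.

4236393817 in hexadecimal, padded to 32 bits, is 0xFC823D59.
Split into bytes (most-significant first): FC 82 3D 59.
In little-endian order the low byte comes first in memory.
So at ascending addresses the bytes are 59 3D 82 FC.

59 3D 82 FC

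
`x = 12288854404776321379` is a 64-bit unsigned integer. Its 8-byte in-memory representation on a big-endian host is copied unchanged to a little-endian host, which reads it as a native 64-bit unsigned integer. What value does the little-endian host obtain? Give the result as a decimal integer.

12288854404776321379 in 64-bit hexadecimal is 0xAA8AC7F8D52FE163.
Stored big-endian, the bytes at ascending addresses are AA 8A C7 F8 D5 2F E1 63.
Read back as little-endian, the first byte is least significant, giving 0x63E12FD5F8C78AAA.
0x63E12FD5F8C78AAA = 7197086275563129514.

7197086275563129514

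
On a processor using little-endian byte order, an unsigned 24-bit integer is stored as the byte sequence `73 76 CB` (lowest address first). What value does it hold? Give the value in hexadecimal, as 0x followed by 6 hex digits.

In little-endian order the low byte comes first in memory.
Reassemble most-significant byte first: CB 76 73 → 0xCB7673.

0xCB7673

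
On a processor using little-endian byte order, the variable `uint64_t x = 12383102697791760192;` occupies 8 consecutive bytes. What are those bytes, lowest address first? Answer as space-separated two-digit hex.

12383102697791760192 in hexadecimal, padded to 64 bits, is 0xABD99E4B8F0F2740.
Split into bytes (most-significant first): AB D9 9E 4B 8F 0F 27 40.
In little-endian order the low byte comes first in memory.
So at ascending addresses the bytes are 40 27 0F 8F 4B 9E D9 AB.

40 27 0F 8F 4B 9E D9 AB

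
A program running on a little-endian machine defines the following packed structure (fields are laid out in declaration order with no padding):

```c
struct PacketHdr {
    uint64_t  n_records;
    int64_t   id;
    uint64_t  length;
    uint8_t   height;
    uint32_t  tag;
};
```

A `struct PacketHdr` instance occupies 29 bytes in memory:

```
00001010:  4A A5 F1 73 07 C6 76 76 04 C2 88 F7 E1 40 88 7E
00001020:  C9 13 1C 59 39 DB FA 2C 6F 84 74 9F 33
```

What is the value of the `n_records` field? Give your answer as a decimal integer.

`n_records` is the first field, at byte offset 0, occupying 8 bytes.
Bytes at offsets 0..7: 4A A5 F1 73 07 C6 76 76.
In little-endian order the low byte comes first in memory.
Reassemble most-significant byte first: 76 76 C6 07 73 F1 A5 4A → 0x7676C60773F1A54A.
0x7676C60773F1A54A = 8536227879039640906.

8536227879039640906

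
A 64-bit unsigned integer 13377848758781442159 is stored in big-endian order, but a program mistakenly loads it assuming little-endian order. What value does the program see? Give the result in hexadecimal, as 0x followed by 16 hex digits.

13377848758781442159 in 64-bit hexadecimal is 0xB9A7AA913611786F.
Stored big-endian, the bytes at ascending addresses are B9 A7 AA 91 36 11 78 6F.
Read back as little-endian, the first byte is least significant, giving 0x6F78113691AAA7B9.

0x6F78113691AAA7B9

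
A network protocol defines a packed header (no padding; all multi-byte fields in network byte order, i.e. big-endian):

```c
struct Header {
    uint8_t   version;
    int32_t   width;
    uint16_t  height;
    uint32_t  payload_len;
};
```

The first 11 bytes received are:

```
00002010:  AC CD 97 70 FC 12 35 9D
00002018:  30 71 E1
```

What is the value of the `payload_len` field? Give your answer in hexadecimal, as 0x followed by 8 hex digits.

`payload_len` follows `version` (1 B), `width` (4 B), `height` (2 B), so it starts at offset 1 + 4 + 2 = 7 and occupies 4 bytes.
Bytes at offsets 7..10: 9D 30 71 E1.
In big-endian order the high byte comes first in memory.
The bytes are already most-significant first: 0x9D3071E1.

0x9D3071E1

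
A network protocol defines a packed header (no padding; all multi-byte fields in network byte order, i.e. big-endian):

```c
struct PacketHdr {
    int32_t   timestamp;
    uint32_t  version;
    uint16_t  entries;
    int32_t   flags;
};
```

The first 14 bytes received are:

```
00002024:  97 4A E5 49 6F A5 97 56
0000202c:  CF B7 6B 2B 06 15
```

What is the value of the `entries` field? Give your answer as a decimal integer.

53175

`entries` follows `timestamp` (4 B), `version` (4 B), so it starts at offset 4 + 4 = 8 and occupies 2 bytes.
Bytes at offsets 8..9: CF B7.
Big-endian stores the most-significant byte at the lowest address.
The bytes are already most-significant first: 0xCFB7.
0xCFB7 = 53175.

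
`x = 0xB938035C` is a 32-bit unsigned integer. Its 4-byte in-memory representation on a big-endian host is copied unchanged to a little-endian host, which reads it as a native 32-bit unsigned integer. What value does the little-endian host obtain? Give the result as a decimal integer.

Stored big-endian, the bytes at ascending addresses are B9 38 03 5C.
Read back as little-endian, the first byte is least significant, giving 0x5C0338B9.
0x5C0338B9 = 1543715001.

1543715001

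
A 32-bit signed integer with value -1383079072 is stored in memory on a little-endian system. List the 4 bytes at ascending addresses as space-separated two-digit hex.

Two's complement of -1383079072 in 32 bits: 1383079072 = 0x52701CA0; invert → 0xAD8FE35F; add 1 → 0xAD8FE360.
Split into bytes (most-significant first): AD 8F E3 60.
In little-endian order the low byte comes first in memory.
So at ascending addresses the bytes are 60 E3 8F AD.

60 E3 8F AD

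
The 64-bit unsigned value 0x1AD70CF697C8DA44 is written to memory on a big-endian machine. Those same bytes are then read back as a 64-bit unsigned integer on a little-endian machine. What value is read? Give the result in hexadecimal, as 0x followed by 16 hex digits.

0x44DAC897F60CD71A

Stored big-endian, the bytes at ascending addresses are 1A D7 0C F6 97 C8 DA 44.
Read back as little-endian, the first byte is least significant, giving 0x44DAC897F60CD71A.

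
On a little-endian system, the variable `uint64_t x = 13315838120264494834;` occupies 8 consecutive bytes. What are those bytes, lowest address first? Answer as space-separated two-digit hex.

13315838120264494834 in hexadecimal, padded to 64 bits, is 0xB8CB5C3854F86EF2.
Split into bytes (most-significant first): B8 CB 5C 38 54 F8 6E F2.
In little-endian order the low byte comes first in memory.
So at ascending addresses the bytes are F2 6E F8 54 38 5C CB B8.

F2 6E F8 54 38 5C CB B8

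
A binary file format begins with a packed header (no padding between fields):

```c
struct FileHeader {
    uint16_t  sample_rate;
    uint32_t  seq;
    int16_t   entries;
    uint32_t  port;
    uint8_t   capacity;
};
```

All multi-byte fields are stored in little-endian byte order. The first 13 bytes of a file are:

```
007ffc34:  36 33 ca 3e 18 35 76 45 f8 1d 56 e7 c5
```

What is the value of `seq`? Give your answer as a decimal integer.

`seq` follows `sample_rate` (2 bytes), so it starts at byte offset 2 and occupies 4 bytes.
Bytes at offsets 2..5: CA 3E 18 35.
In little-endian order the low byte comes first in memory.
Reassemble most-significant byte first: 35 18 3E CA → 0x35183ECA.
0x35183ECA = 890781386.

890781386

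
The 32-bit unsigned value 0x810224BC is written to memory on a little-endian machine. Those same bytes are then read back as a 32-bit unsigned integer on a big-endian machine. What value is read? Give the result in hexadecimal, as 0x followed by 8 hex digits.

0xBC240281

Stored little-endian, the bytes at ascending addresses are BC 24 02 81.
Read back as big-endian, the last byte is least significant, giving 0xBC240281.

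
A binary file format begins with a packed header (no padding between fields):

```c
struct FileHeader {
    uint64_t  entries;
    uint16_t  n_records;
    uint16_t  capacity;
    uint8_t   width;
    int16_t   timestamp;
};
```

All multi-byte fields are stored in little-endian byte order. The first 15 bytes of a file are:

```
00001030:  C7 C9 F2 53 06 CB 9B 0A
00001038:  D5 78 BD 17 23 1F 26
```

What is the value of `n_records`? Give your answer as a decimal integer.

`n_records` follows `entries` (8 bytes), so it starts at byte offset 8 and occupies 2 bytes.
Bytes at offsets 8..9: D5 78.
Little-endian: lowest address holds the least-significant byte.
Reassemble most-significant byte first: 78 D5 → 0x78D5.
0x78D5 = 30933.

30933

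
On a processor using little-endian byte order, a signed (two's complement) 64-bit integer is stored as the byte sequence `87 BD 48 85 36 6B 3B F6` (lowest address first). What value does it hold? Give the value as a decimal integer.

-703851034844807801

In little-endian order the low byte comes first in memory.
Reassemble most-significant byte first: F6 3B 6B 36 85 48 BD 87 → 0xF63B6B368548BD87.
Top bit is set, so as a signed 64-bit value this is 0xF63B6B368548BD87 − 2^64 = -703851034844807801.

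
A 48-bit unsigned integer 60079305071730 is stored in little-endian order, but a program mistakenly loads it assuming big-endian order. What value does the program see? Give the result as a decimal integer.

60079305071730 in 48-bit hexadecimal is 0x36A44DA31C72.
Stored little-endian, the bytes at ascending addresses are 72 1C A3 4D A4 36.
Read back as big-endian, the last byte is least significant, giving 0x721CA34DA436.
0x721CA34DA436 = 125467324425270.

125467324425270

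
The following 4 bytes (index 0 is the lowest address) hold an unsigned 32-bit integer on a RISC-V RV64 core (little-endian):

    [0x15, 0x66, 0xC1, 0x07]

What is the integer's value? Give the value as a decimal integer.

130115093

In little-endian order the low byte comes first in memory.
Reassemble most-significant byte first: 07 C1 66 15 → 0x07C16615.
0x07C16615 = 130115093.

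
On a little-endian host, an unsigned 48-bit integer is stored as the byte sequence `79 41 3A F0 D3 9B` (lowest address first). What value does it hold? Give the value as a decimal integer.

Little-endian: lowest address holds the least-significant byte.
Reassemble most-significant byte first: 9B D3 F0 3A 41 79 → 0x9BD3F03A4179.
0x9BD3F03A4179 = 171334570754425.

171334570754425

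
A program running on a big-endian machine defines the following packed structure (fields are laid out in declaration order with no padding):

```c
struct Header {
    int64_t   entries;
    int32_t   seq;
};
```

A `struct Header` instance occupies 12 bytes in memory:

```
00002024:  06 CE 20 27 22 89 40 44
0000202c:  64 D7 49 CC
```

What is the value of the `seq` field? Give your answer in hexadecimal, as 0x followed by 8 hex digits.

`seq` follows `entries` (8 bytes), so it starts at byte offset 8 and occupies 4 bytes.
Bytes at offsets 8..11: 64 D7 49 CC.
In big-endian order the high byte comes first in memory.
The bytes are already most-significant first: 0x64D749CC.

0x64D749CC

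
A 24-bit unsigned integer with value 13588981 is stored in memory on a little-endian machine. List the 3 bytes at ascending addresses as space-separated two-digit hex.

F5 59 CF

13588981 in hexadecimal, padded to 24 bits, is 0xCF59F5.
Split into bytes (most-significant first): CF 59 F5.
In little-endian order the low byte comes first in memory.
So at ascending addresses the bytes are F5 59 CF.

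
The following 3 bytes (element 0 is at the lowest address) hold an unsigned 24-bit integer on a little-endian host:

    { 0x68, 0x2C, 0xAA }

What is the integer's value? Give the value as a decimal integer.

11152488

Little-endian stores the least-significant byte at the lowest address.
Reassemble most-significant byte first: AA 2C 68 → 0xAA2C68.
0xAA2C68 = 11152488.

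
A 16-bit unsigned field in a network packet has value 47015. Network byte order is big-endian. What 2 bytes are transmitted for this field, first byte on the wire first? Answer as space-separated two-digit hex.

B7 A7

47015 in hexadecimal, padded to 16 bits, is 0xB7A7.
Split into bytes (most-significant first): B7 A7.
Big-endian stores the most-significant byte at the lowest address.
So the memory order matches the most-significant-first order: B7 A7.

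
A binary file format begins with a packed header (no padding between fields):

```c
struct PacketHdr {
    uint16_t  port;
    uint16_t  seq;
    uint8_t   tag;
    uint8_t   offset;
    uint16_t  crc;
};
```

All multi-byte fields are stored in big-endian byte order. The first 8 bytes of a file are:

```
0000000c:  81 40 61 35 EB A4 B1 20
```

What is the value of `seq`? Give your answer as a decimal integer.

`seq` follows `port` (2 bytes), so it starts at byte offset 2 and occupies 2 bytes.
Bytes at offsets 2..3: 61 35.
Big-endian: lowest address holds the most-significant byte.
The bytes are already most-significant first: 0x6135.
0x6135 = 24885.

24885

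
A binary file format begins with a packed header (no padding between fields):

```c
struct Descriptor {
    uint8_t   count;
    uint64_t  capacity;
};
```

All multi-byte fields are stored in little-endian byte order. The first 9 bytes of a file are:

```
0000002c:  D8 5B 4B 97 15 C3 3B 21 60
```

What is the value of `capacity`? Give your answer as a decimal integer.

`capacity` follows `count` (1 byte), so it starts at byte offset 1 and occupies 8 bytes.
Bytes at offsets 1..8: 5B 4B 97 15 C3 3B 21 60.
Little-endian stores the least-significant byte at the lowest address.
Reassemble most-significant byte first: 60 21 3B C3 15 97 4B 5B → 0x60213BC315974B5B.
0x60213BC315974B5B = 6926883410939431771.

6926883410939431771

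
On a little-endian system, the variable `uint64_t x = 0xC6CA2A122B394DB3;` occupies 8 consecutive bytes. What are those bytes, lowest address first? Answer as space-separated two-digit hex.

B3 4D 39 2B 12 2A CA C6

Split into bytes (most-significant first): C6 CA 2A 12 2B 39 4D B3.
Little-endian: lowest address holds the least-significant byte.
So at ascending addresses the bytes are B3 4D 39 2B 12 2A CA C6.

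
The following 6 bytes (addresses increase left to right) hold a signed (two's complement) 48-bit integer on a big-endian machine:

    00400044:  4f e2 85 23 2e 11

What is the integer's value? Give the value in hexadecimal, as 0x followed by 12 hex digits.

0x4FE285232E11

Big-endian: lowest address holds the most-significant byte.
The bytes are already most-significant first: 0x4FE285232E11.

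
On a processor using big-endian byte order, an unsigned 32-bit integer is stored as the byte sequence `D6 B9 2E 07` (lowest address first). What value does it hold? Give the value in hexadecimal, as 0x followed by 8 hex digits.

Big-endian stores the most-significant byte at the lowest address.
The bytes are already most-significant first: 0xD6B92E07.

0xD6B92E07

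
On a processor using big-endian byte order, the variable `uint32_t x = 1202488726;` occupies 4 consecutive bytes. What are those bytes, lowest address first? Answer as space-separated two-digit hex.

47 AC 85 96

1202488726 in hexadecimal, padded to 32 bits, is 0x47AC8596.
Split into bytes (most-significant first): 47 AC 85 96.
Big-endian stores the most-significant byte at the lowest address.
So the memory order matches the most-significant-first order: 47 AC 85 96.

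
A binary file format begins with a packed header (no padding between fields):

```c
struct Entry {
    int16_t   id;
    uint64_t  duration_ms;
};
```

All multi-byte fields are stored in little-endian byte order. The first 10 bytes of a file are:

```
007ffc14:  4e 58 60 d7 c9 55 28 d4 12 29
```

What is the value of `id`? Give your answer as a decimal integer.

22606

`id` is the first field, at byte offset 0, occupying 2 bytes.
Bytes at offsets 0..1: 4E 58.
Little-endian: lowest address holds the least-significant byte.
Reassemble most-significant byte first: 58 4E → 0x584E.
0x584E = 22606.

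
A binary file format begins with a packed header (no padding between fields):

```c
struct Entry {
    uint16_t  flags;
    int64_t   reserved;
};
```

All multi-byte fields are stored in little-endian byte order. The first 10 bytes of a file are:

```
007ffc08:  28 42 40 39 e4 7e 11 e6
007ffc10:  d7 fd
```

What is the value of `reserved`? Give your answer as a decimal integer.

`reserved` follows `flags` (2 bytes), so it starts at byte offset 2 and occupies 8 bytes.
Bytes at offsets 2..9: 40 39 E4 7E 11 E6 D7 FD.
In little-endian order the low byte comes first in memory.
Reassemble most-significant byte first: FD D7 E6 11 7E E4 39 40 → 0xFDD7E6117EE43940.
Top bit is set, so as a signed 64-bit value this is 0xFDD7E6117EE43940 − 2^64 = -155402699303274176.

-155402699303274176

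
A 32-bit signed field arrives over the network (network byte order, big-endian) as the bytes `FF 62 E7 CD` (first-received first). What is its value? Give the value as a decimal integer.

-10295347

Big-endian: lowest address holds the most-significant byte.
The bytes are already most-significant first: 0xFF62E7CD.
Top bit is set, so as a signed 32-bit value this is 0xFF62E7CD − 2^32 = -10295347.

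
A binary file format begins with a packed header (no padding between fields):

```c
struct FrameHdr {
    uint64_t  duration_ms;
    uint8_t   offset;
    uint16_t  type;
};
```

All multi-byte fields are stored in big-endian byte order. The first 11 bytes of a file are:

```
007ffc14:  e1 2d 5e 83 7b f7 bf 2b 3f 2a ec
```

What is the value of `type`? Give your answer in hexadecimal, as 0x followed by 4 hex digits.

`type` follows `duration_ms` (8 B), `offset` (1 B), so it starts at offset 8 + 1 = 9 and occupies 2 bytes.
Bytes at offsets 9..10: 2A EC.
Big-endian: lowest address holds the most-significant byte.
The bytes are already most-significant first: 0x2AEC.

0x2AEC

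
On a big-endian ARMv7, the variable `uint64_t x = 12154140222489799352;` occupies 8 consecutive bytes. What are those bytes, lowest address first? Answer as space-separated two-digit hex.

12154140222489799352 in hexadecimal, padded to 64 bits, is 0xA8AC2E230FCAAAB8.
Split into bytes (most-significant first): A8 AC 2E 23 0F CA AA B8.
Big-endian stores the most-significant byte at the lowest address.
So the memory order matches the most-significant-first order: A8 AC 2E 23 0F CA AA B8.

A8 AC 2E 23 0F CA AA B8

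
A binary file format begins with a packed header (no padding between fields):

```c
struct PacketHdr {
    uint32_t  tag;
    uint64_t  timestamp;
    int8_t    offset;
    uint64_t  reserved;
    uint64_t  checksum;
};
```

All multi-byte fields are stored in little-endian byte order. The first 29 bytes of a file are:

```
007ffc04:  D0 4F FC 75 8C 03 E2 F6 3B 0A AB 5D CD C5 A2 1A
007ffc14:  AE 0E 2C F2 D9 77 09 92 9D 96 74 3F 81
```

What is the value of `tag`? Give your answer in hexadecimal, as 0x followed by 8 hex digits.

0x75FC4FD0

`tag` is the first field, at byte offset 0, occupying 4 bytes.
Bytes at offsets 0..3: D0 4F FC 75.
Little-endian stores the least-significant byte at the lowest address.
Reassemble most-significant byte first: 75 FC 4F D0 → 0x75FC4FD0.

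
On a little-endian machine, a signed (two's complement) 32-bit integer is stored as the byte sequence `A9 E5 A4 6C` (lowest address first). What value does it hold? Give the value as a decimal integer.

1822746025

In little-endian order the low byte comes first in memory.
Reassemble most-significant byte first: 6C A4 E5 A9 → 0x6CA4E5A9.
0x6CA4E5A9 = 1822746025.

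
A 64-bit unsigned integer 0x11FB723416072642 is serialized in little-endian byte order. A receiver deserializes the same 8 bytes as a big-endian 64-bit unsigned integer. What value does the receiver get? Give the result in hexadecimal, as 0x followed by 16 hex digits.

Stored little-endian, the bytes at ascending addresses are 42 26 07 16 34 72 FB 11.
Read back as big-endian, the last byte is least significant, giving 0x422607163472FB11.

0x422607163472FB11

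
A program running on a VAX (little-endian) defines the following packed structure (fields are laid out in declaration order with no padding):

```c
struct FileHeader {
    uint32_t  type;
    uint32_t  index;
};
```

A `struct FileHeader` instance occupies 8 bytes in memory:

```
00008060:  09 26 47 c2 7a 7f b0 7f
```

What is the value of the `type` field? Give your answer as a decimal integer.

`type` is the first field, at byte offset 0, occupying 4 bytes.
Bytes at offsets 0..3: 09 26 47 C2.
Little-endian stores the least-significant byte at the lowest address.
Reassemble most-significant byte first: C2 47 26 09 → 0xC2472609.
0xC2472609 = 3259442697.

3259442697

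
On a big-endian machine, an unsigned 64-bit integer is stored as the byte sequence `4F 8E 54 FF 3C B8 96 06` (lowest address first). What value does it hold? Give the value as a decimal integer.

Big-endian stores the most-significant byte at the lowest address.
The bytes are already most-significant first: 0x4F8E54FF3CB89606.
0x4F8E54FF3CB89606 = 5732612830901343750.

5732612830901343750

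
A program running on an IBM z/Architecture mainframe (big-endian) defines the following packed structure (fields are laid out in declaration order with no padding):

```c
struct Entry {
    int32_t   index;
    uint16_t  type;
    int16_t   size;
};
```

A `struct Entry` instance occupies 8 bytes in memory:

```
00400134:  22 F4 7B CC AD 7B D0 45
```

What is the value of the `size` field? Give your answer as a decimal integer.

-12219

`size` follows `index` (4 B), `type` (2 B), so it starts at offset 4 + 2 = 6 and occupies 2 bytes.
Bytes at offsets 6..7: D0 45.
In big-endian order the high byte comes first in memory.
The bytes are already most-significant first: 0xD045.
Top bit is set, so as a signed 16-bit value this is 0xD045 − 2^16 = -12219.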